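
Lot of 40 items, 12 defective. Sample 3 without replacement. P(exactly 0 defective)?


Hypergeometric: C(12,0)×C(28,3)/C(40,3)
= 1×3276/9880 = 63/190

P(X=0) = 63/190 ≈ 33.16%


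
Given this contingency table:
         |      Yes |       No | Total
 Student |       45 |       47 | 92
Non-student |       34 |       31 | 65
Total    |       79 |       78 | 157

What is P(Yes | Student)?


P(Yes | Student) = 45/(45+47) = 45/92

P(Yes|Student) = 45/92 ≈ 48.91%


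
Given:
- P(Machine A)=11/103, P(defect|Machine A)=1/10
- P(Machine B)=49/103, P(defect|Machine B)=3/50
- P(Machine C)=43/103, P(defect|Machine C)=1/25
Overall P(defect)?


P(B) = Σ P(B|Aᵢ)×P(Aᵢ)
  1/10×11/103 = 11/1030
  3/50×49/103 = 147/5150
  1/25×43/103 = 43/2575
Sum = 144/2575

P(defect) = 144/2575 ≈ 5.59%


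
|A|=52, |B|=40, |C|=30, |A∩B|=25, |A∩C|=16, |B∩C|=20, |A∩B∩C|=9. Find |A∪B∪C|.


|A∪B∪C| = 52+40+30-25-16-20+9 = 70

|A∪B∪C| = 70


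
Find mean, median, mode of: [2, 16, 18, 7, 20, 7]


Sorted: [2, 7, 7, 16, 18, 20]
Mean = 70/6 = 35/3
Median = 23/2
Freq: {2: 1, 16: 1, 18: 1, 7: 2, 20: 1}
Mode: [7]

Mean=35/3, Median=23/2, Mode=7


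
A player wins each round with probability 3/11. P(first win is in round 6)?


Geometric: P(X=6) = (1-p)^(k-1)×p = (8/11)^5×3/11 = 98304/1771561

P(X=6) = 98304/1771561 ≈ 5.55%


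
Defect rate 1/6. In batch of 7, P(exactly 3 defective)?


Binomial: P(X=3) = C(7,3)×p^3×(1-p)^4
= 35 × 1/216 × 625/1296 = 21875/279936

P(X=3) = 21875/279936 ≈ 7.81%


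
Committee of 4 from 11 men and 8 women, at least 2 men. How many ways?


Count by #men:
  2M,2W: C(11,2)×C(8,2)=1540
  3M,1W: C(11,3)×C(8,1)=1320
  4M,0W: C(11,4)×C(8,0)=330
Total = 3190

3190


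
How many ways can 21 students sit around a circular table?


Circular arrangements of 21 distinct objects: fix one position to break rotational symmetry.
(n-1)! = 20! = 2432902008176640000

2432902008176640000


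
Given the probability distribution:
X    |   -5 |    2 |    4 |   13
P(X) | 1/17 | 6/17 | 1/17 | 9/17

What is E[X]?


E[X] = Σ x·P(X=x)
= (-5)×(1/17) + (2)×(6/17) + (4)×(1/17) + (13)×(9/17)
= 128/17

E[X] = 128/17


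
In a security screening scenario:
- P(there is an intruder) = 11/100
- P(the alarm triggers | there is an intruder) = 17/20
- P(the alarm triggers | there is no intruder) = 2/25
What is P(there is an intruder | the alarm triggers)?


Using Bayes' theorem:
P(A|B) = P(B|A)·P(A) / P(B)

P(the alarm triggers) = 17/20 × 11/100 + 2/25 × 89/100
= 187/2000 + 89/1250 = 1647/10000

P(there is an intruder|the alarm triggers) = (187/2000) / (1647/10000) = 935/1647

P(there is an intruder|the alarm triggers) = 935/1647 ≈ 56.77%


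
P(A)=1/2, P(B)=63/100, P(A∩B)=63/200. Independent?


P(A)×P(B) = 63/200
P(A∩B) = 63/200
Equal ✓ → Independent

Yes, independent


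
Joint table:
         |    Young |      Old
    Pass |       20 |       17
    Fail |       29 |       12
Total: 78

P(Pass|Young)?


P(Pass|Young) = 20/(20+29) = 20/49

P = 20/49 ≈ 40.82%


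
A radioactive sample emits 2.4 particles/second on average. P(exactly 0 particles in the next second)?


Poisson(λ=2.4): P(X=0) = e^(-λ)×λ^k/k!
= e^(-2.4) × 2.4^0 / 0!
≈ 0.09071795329 × 1 / 1 ≈ 0.090718

P(X=0) ≈ 0.090718 ≈ 9.07%


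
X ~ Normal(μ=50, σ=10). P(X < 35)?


z = (35-50)/10 = -1.5
P(Z < -1.5) = 0.0668

P(X < 35) ≈ 0.0668


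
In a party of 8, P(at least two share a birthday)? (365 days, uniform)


P(all different) = Π(365-i)/365 for i=0..7
= 0.925665
P(match) = 1 - 0.925665 = 0.074335

P ≈ 0.0743 ≈ 7.43%


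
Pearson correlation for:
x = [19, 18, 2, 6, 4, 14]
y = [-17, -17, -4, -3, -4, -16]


n=6, Σx=63, Σy=-61, Σxy=-895, Σx²=937, Σy²=875
r = (6×(-895) - 63×(-61))/√((6×937 - 63²)(6×875 - (-61)²))
= -1527/√(1653×1529) = -1527/√2527437 ≈ -1527/1589.7915 ≈ -0.9605

r ≈ -0.9605


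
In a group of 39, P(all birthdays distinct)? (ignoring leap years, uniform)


P(all different) = Π(365-i)/365 for i=0..38
= (365/365)×(364/365)×...×(327/365)
= 0.121780

P ≈ 0.1218 ≈ 12.18%


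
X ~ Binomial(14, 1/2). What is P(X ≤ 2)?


P(X ≤ 2) = Σ P(X=i) for i=0..2
P(X=0) = 1/16384
P(X=1) = 7/8192
P(X=2) = 91/16384
Sum = 53/8192

P(X ≤ 2) = 53/8192 ≈ 0.65%


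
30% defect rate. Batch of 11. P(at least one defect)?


P(all good) = (7/10)^11 = 1977326743/100000000000
P(≥1 defect) = 98022673257/100000000000

P = 98022673257/100000000000 ≈ 98.02%


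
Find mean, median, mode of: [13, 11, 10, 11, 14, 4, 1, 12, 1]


Sorted: [1, 1, 4, 10, 11, 11, 12, 13, 14]
Mean = 77/9
Median = 11
Freq: {13: 1, 11: 2, 10: 1, 14: 1, 4: 1, 1: 2, 12: 1}
Mode: [1, 11]

Mean=77/9, Median=11, Mode=[1, 11]


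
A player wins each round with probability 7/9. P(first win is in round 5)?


Geometric: P(X=5) = (1-p)^(k-1)×p = (2/9)^4×7/9 = 112/59049

P(X=5) = 112/59049 ≈ 0.19%


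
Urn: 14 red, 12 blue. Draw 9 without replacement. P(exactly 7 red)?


Hypergeometric: C(14,7)×C(12,2)/C(26,9)
= 3432×66/3124550 = 792/10925

P(X=7) = 792/10925 ≈ 7.25%


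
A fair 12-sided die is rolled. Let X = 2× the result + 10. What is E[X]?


E[die] = (1+12)/2 = 13/2
E[X] = 2×13/2 + 10 = 23

E[X] = 23


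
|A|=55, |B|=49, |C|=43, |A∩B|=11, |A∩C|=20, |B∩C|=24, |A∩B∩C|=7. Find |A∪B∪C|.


|A∪B∪C| = 55+49+43-11-20-24+7 = 99

|A∪B∪C| = 99


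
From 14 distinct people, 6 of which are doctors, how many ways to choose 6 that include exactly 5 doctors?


Choose 5 of the 6 doctors and 1 of the other 8 people:
C(6,5)×C(8,1) = 6×8 = 48

48


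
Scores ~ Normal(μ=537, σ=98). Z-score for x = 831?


z = (x - μ)/σ = (831 - 537)/98 = 3.0

z = 3.0


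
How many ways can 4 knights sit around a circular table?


Circular arrangements of 4 distinct objects: fix one position to break rotational symmetry.
(n-1)! = 3! = 6

6


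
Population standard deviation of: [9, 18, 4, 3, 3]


Mean = 37/5
  (9-37/5)²=64/25
  (18-37/5)²=2809/25
  (4-37/5)²=289/25
  (3-37/5)²=484/25
  (3-37/5)²=484/25
Σ(x-μ)² = 826/5
σ² = (826/5)/5 = 826/25

σ = √(826/25) ≈ 5.7480


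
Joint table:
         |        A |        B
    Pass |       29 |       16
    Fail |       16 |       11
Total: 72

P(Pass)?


P(Pass) = (29+16)/72 = 45/72 = 5/8

P(Pass) = 5/8 ≈ 62.50%


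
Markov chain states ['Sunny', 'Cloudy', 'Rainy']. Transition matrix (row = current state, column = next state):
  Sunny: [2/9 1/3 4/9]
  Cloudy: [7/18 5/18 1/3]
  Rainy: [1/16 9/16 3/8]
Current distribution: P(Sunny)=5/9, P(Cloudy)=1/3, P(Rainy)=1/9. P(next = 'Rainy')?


P(next=Rainy) = Σᵢ P(now=i)×P(i→Rainy)
= 5/9×4/9 + 1/3×1/3 + 1/9×3/8
= 20/81 + 1/9 + 1/24 = 259/648

P = 259/648 ≈ 0.3997


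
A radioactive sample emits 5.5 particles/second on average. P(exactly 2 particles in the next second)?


Poisson(λ=5.5): P(X=2) = e^(-λ)×λ^k/k!
= e^(-5.5) × 5.5^2 / 2!
≈ 0.004086771438 × 30.25 / 2 ≈ 0.061812

P(X=2) ≈ 0.061812 ≈ 6.18%


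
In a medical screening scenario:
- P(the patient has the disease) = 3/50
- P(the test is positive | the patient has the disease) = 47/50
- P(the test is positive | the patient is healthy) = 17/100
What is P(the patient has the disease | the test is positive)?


Using Bayes' theorem:
P(A|B) = P(B|A)·P(A) / P(B)

P(the test is positive) = 47/50 × 3/50 + 17/100 × 47/50
= 141/2500 + 799/5000 = 1081/5000

P(the patient has the disease|the test is positive) = (141/2500) / (1081/5000) = 6/23

P(the patient has the disease|the test is positive) = 6/23 ≈ 26.09%


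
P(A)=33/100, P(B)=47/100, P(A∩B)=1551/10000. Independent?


P(A)×P(B) = 1551/10000
P(A∩B) = 1551/10000
Equal ✓ → Independent

Yes, independent


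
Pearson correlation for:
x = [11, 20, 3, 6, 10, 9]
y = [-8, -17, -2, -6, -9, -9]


n=6, Σx=59, Σy=-51, Σxy=-641, Σx²=747, Σy²=555
r = (6×(-641) - 59×(-51))/√((6×747 - 59²)(6×555 - (-51)²))
= -837/√(1001×729) = -837/√729729 ≈ -837/854.2418 ≈ -0.9798

r ≈ -0.9798


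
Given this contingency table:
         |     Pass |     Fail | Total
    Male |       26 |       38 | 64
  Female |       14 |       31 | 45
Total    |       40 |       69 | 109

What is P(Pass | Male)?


P(Pass | Male) = 26/(26+38) = 26/64 = 13/32

P(Pass|Male) = 13/32 ≈ 40.62%


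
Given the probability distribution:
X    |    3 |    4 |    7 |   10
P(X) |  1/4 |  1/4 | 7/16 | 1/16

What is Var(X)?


E[X] = 87/16
E[X²] = 543/16
Var(X) = E[X²] - (E[X])² = 543/16 - 7569/256 = 1119/256

Var(X) = 1119/256 ≈ 4.3711


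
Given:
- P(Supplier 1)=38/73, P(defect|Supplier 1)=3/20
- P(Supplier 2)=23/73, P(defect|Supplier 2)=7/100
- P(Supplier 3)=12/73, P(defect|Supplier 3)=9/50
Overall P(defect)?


P(B) = Σ P(B|Aᵢ)×P(Aᵢ)
  3/20×38/73 = 57/730
  7/100×23/73 = 161/7300
  9/50×12/73 = 54/1825
Sum = 947/7300

P(defect) = 947/7300 ≈ 12.97%


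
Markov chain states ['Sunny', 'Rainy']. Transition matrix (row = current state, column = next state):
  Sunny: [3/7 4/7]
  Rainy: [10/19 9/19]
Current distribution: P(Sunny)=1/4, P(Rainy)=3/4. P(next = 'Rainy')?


P(next=Rainy) = Σᵢ P(now=i)×P(i→Rainy)
= 1/4×4/7 + 3/4×9/19
= 1/7 + 27/76 = 265/532

P = 265/532 ≈ 0.4981


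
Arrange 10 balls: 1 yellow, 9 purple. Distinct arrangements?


10!/(1!×9!) = 10

10


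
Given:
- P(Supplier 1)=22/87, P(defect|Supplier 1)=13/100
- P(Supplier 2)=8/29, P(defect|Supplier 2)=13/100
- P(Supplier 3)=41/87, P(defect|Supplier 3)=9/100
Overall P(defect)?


P(B) = Σ P(B|Aᵢ)×P(Aᵢ)
  13/100×22/87 = 143/4350
  13/100×8/29 = 26/725
  9/100×41/87 = 123/2900
Sum = 967/8700

P(defect) = 967/8700 ≈ 11.11%


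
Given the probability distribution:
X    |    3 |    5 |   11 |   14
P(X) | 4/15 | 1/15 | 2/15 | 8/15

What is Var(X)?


E[X] = 151/15
E[X²] = 1871/15
Var(X) = E[X²] - (E[X])² = 1871/15 - 22801/225 = 5264/225

Var(X) = 5264/225 ≈ 23.3956


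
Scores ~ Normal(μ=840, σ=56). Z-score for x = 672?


z = (x - μ)/σ = (672 - 840)/56 = -3.0

z = -3.0


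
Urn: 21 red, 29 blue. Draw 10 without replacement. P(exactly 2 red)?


Hypergeometric: C(21,2)×C(29,8)/C(50,10)
= 210×4292145/10272278170 = 50895/580027

P(X=2) = 50895/580027 ≈ 8.77%


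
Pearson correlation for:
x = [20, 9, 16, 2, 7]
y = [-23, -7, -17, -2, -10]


n=5, Σx=54, Σy=-59, Σxy=-869, Σx²=790, Σy²=971
r = (5×(-869) - 54×(-59))/√((5×790 - 54²)(5×971 - (-59)²))
= -1159/√(1034×1374) = -1159/√1420716 ≈ -1159/1191.9379 ≈ -0.9724

r ≈ -0.9724


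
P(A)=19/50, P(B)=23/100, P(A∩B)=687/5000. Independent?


P(A)×P(B) = 437/5000
P(A∩B) = 687/5000
Not equal → NOT independent

No, not independent


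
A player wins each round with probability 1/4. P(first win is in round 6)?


Geometric: P(X=6) = (1-p)^(k-1)×p = (3/4)^5×1/4 = 243/4096

P(X=6) = 243/4096 ≈ 5.93%


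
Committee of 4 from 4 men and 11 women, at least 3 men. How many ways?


Count by #men:
  3M,1W: C(4,3)×C(11,1)=44
  4M,0W: C(4,4)×C(11,0)=1
Total = 45

45


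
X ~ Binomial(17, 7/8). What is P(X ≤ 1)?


P(X ≤ 1) = Σ P(X=i) for i=0..1
P(X=0) = 1/2251799813685248
P(X=1) = 119/2251799813685248
Sum = 15/281474976710656

P(X ≤ 1) = 15/281474976710656 ≈ 0.00%


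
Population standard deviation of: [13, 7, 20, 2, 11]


Mean = 53/5
  (13-53/5)²=144/25
  (7-53/5)²=324/25
  (20-53/5)²=2209/25
  (2-53/5)²=1849/25
  (11-53/5)²=4/25
Σ(x-μ)² = 906/5
σ² = (906/5)/5 = 906/25

σ = √(906/25) ≈ 6.0200


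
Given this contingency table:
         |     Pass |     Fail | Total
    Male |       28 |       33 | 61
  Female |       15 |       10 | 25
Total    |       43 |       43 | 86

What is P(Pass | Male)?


P(Pass | Male) = 28/(28+33) = 28/61

P(Pass|Male) = 28/61 ≈ 45.90%


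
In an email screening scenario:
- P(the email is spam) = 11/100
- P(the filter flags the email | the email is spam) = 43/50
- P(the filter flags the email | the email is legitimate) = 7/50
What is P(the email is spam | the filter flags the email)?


Using Bayes' theorem:
P(A|B) = P(B|A)·P(A) / P(B)

P(the filter flags the email) = 43/50 × 11/100 + 7/50 × 89/100
= 473/5000 + 623/5000 = 137/625

P(the email is spam|the filter flags the email) = (473/5000) / (137/625) = 473/1096

P(the email is spam|the filter flags the email) = 473/1096 ≈ 43.16%


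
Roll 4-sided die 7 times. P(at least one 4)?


P(no 4)^7 = (3/4)^7 = 2187/16384
P(≥1) = 1 - 2187/16384 = 14197/16384

P = 14197/16384 ≈ 86.65%


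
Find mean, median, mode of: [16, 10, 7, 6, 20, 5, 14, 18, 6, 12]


Sorted: [5, 6, 6, 7, 10, 12, 14, 16, 18, 20]
Mean = 114/10 = 57/5
Median = 11
Freq: {16: 1, 10: 1, 7: 1, 6: 2, 20: 1, 5: 1, 14: 1, 18: 1, 12: 1}
Mode: [6]

Mean=57/5, Median=11, Mode=6


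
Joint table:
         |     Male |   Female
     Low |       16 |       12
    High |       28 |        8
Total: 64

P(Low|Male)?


P(Low|Male) = 16/(16+28) = 16/44 = 4/11

P = 4/11 ≈ 36.36%


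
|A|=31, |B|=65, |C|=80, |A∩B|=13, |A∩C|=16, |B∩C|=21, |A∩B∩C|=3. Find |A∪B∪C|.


|A∪B∪C| = 31+65+80-13-16-21+3 = 129

|A∪B∪C| = 129


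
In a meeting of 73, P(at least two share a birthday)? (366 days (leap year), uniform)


P(all different) = Π(366-i)/366 for i=0..72
= 0.000449
P(match) = 1 - 0.000449 = 0.999551

P ≈ 0.9996 ≈ 99.96%


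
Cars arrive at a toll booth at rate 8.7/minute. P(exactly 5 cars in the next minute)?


Poisson(λ=8.7): P(X=5) = e^(-λ)×λ^k/k!
= e^(-8.7) × 8.7^5 / 5!
≈ 0.000166585811 × 49842.09207 / 120 ≈ 0.069192

P(X=5) ≈ 0.069192 ≈ 6.92%


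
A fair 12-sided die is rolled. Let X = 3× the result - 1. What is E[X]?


E[die] = (1+12)/2 = 13/2
E[X] = 3×13/2 - 1 = 37/2

E[X] = 37/2


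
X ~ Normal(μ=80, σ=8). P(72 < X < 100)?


z₁=(72-80)/8=-1.0, z₂=(100-80)/8=2.5
P = Φ(2.5) - Φ(-1.0) = 0.993790 - 0.158655 = 0.835135 ≈ 0.8351

P(72 < X < 100) ≈ 0.8351


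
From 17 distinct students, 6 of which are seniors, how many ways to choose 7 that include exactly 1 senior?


Choose 1 of the 6 seniors and 6 of the other 11 students:
C(6,1)×C(11,6) = 6×462 = 2772

2772


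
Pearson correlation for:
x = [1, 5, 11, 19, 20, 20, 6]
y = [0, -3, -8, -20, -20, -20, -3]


n=7, Σx=82, Σy=-74, Σxy=-1301, Σx²=1344, Σy²=1282
r = (7×(-1301) - 82×(-74))/√((7×1344 - 82²)(7×1282 - (-74)²))
= -3039/√(2684×3498) = -3039/√9388632 ≈ -3039/3064.0875 ≈ -0.9918

r ≈ -0.9918


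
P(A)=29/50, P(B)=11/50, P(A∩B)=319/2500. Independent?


P(A)×P(B) = 319/2500
P(A∩B) = 319/2500
Equal ✓ → Independent

Yes, independent


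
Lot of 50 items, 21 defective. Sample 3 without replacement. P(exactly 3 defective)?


Hypergeometric: C(21,3)×C(29,0)/C(50,3)
= 1330×1/19600 = 19/280

P(X=3) = 19/280 ≈ 6.79%


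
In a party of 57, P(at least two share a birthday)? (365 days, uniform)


P(all different) = Π(365-i)/365 for i=0..56
= 0.009878
P(match) = 1 - 0.009878 = 0.990122

P ≈ 0.9901 ≈ 99.01%


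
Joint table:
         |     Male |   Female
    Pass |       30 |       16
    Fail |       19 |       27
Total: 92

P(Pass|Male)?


P(Pass|Male) = 30/(30+19) = 30/49

P = 30/49 ≈ 61.22%


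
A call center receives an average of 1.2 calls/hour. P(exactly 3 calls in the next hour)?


Poisson(λ=1.2): P(X=3) = e^(-λ)×λ^k/k!
= e^(-1.2) × 1.2^3 / 3!
≈ 0.3011942119 × 1.728 / 6 ≈ 0.086744

P(X=3) ≈ 0.086744 ≈ 8.67%


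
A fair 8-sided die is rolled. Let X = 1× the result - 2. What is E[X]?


E[die] = (1+8)/2 = 9/2
E[X] = 1×9/2 - 2 = 5/2

E[X] = 5/2


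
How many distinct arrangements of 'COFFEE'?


Letters: 6, freq: {'C': 1, 'O': 1, 'F': 2, 'E': 2}
6!/(1!×1!×2!×2!) = 720/4 = 180

180


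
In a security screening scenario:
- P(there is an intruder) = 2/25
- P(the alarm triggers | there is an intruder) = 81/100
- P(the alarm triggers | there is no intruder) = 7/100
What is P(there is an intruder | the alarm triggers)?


Using Bayes' theorem:
P(A|B) = P(B|A)·P(A) / P(B)

P(the alarm triggers) = 81/100 × 2/25 + 7/100 × 23/25
= 81/1250 + 161/2500 = 323/2500

P(there is an intruder|the alarm triggers) = (81/1250) / (323/2500) = 162/323

P(there is an intruder|the alarm triggers) = 162/323 ≈ 50.15%


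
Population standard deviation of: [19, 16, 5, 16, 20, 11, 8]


Mean = 95/7
  (19-95/7)²=1444/49
  (16-95/7)²=289/49
  (5-95/7)²=3600/49
  (16-95/7)²=289/49
  (20-95/7)²=2025/49
  (11-95/7)²=324/49
  (8-95/7)²=1521/49
Σ(x-μ)² = 1356/7
σ² = (1356/7)/7 = 1356/49

σ = √(1356/49) ≈ 5.2606


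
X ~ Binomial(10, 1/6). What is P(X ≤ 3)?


P(X ≤ 3) = Σ P(X=i) for i=0..3
P(X=0) = 9765625/60466176
P(X=1) = 9765625/30233088
P(X=2) = 1953125/6718464
P(X=3) = 390625/2519424
Sum = 390625/419904

P(X ≤ 3) = 390625/419904 ≈ 93.03%


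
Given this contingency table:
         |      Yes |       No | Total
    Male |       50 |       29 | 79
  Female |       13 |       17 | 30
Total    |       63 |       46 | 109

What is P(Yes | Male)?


P(Yes | Male) = 50/(50+29) = 50/79

P(Yes|Male) = 50/79 ≈ 63.29%


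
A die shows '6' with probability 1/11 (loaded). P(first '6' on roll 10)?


Geometric: P(X=10) = (1-p)^(k-1)×p = (10/11)^9×1/11 = 1000000000/25937424601

P(X=10) = 1000000000/25937424601 ≈ 3.86%


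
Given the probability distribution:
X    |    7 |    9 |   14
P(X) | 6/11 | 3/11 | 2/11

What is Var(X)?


E[X] = 97/11
E[X²] = 929/11
Var(X) = E[X²] - (E[X])² = 929/11 - 9409/121 = 810/121

Var(X) = 810/121 ≈ 6.6942


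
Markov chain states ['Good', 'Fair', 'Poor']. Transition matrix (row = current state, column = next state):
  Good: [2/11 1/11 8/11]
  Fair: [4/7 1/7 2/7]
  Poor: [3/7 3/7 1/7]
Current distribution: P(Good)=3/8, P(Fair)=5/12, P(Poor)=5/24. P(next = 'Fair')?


P(next=Fair) = Σᵢ P(now=i)×P(i→Fair)
= 3/8×1/11 + 5/12×1/7 + 5/24×3/7
= 3/88 + 5/84 + 5/56 = 169/924

P = 169/924 ≈ 0.1829


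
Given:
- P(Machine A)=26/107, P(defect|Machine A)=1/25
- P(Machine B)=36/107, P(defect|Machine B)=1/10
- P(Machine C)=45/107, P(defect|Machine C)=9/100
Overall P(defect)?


P(B) = Σ P(B|Aᵢ)×P(Aᵢ)
  1/25×26/107 = 26/2675
  1/10×36/107 = 18/535
  9/100×45/107 = 81/2140
Sum = 869/10700

P(defect) = 869/10700 ≈ 8.12%


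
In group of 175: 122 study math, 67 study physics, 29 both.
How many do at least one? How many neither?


|A∪B| = 122+67-29 = 160
Neither = 175-160 = 15

At least one: 160; Neither: 15


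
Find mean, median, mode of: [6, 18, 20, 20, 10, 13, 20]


Sorted: [6, 10, 13, 18, 20, 20, 20]
Mean = 107/7
Median = 18
Freq: {6: 1, 18: 1, 20: 3, 10: 1, 13: 1}
Mode: [20]

Mean=107/7, Median=18, Mode=20


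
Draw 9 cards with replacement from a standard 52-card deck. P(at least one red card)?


P(not a red card) = 26/52 = 1/2
P(none in 9 draws) = (1/2)^9 = 1/512
P(≥1 red card) = 1 - 1/512 = 511/512

P = 511/512 ≈ 99.80%


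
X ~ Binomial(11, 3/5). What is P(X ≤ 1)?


P(X ≤ 1) = Σ P(X=i) for i=0..1
P(X=0) = 2048/48828125
P(X=1) = 33792/48828125
Sum = 7168/9765625

P(X ≤ 1) = 7168/9765625 ≈ 0.07%


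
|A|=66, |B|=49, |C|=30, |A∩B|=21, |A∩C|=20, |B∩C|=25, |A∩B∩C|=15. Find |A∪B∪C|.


|A∪B∪C| = 66+49+30-21-20-25+15 = 94

|A∪B∪C| = 94


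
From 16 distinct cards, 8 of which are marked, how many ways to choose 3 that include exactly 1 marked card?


Choose 1 of the 8 marked cards and 2 of the other 8 cards:
C(8,1)×C(8,2) = 8×28 = 224

224


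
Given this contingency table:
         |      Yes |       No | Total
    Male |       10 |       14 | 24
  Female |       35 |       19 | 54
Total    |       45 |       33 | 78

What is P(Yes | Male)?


P(Yes | Male) = 10/(10+14) = 10/24 = 5/12

P(Yes|Male) = 5/12 ≈ 41.67%


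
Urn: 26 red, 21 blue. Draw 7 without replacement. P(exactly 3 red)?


Hypergeometric: C(26,3)×C(21,4)/C(47,7)
= 2600×5985/62891499 = 5187000/20963833

P(X=3) = 5187000/20963833 ≈ 24.74%


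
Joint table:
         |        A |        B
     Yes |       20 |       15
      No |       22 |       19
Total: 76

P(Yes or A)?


P(Yes∨A) = P(Yes) + P(A) - P(Yes∧A)
= (35 + 42 - 20)/76 = 57/76 = 3/4

P = 3/4 ≈ 75.00%


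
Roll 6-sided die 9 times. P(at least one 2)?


P(no 2)^9 = (5/6)^9 = 1953125/10077696
P(≥1) = 1 - 1953125/10077696 = 8124571/10077696

P = 8124571/10077696 ≈ 80.62%


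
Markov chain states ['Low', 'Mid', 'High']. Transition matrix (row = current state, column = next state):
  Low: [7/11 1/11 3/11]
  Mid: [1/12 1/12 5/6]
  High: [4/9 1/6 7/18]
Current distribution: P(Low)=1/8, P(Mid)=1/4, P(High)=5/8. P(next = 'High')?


P(next=High) = Σᵢ P(now=i)×P(i→High)
= 1/8×3/11 + 1/4×5/6 + 5/8×7/18
= 3/88 + 5/24 + 35/144 = 769/1584

P = 769/1584 ≈ 0.4855


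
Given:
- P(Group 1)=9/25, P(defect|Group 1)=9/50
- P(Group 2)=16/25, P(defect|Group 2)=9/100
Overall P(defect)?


P(B) = Σ P(B|Aᵢ)×P(Aᵢ)
  9/50×9/25 = 81/1250
  9/100×16/25 = 36/625
Sum = 153/1250

P(defect) = 153/1250 ≈ 12.24%


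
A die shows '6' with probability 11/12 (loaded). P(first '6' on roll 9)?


Geometric: P(X=9) = (1-p)^(k-1)×p = (1/12)^8×11/12 = 11/5159780352

P(X=9) = 11/5159780352 ≈ 0.00%


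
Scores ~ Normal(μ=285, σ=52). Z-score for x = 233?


z = (x - μ)/σ = (233 - 285)/52 = -1.0

z = -1.0


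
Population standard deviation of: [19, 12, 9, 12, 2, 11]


Mean = 65/6
  (19-65/6)²=2401/36
  (12-65/6)²=49/36
  (9-65/6)²=121/36
  (12-65/6)²=49/36
  (2-65/6)²=2809/36
  (11-65/6)²=1/36
Σ(x-μ)² = 905/6
σ² = (905/6)/6 = 905/36

σ = √(905/36) ≈ 5.0139


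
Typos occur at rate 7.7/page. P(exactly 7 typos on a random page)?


Poisson(λ=7.7): P(X=7) = e^(-λ)×λ^k/k!
= e^(-7.7) × 7.7^7 / 7!
≈ 0.0004528271829 × 1604852.32669 / 5040 ≈ 0.144191

P(X=7) ≈ 0.144191 ≈ 14.42%


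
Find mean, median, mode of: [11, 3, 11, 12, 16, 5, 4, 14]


Sorted: [3, 4, 5, 11, 11, 12, 14, 16]
Mean = 76/8 = 19/2
Median = 11
Freq: {11: 2, 3: 1, 12: 1, 16: 1, 5: 1, 4: 1, 14: 1}
Mode: [11]

Mean=19/2, Median=11, Mode=11


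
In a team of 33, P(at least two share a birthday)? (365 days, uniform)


P(all different) = Π(365-i)/365 for i=0..32
= 0.225028
P(match) = 1 - 0.225028 = 0.774972

P ≈ 0.7750 ≈ 77.50%


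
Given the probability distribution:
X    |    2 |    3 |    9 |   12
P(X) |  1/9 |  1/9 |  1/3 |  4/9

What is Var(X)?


E[X] = 80/9
E[X²] = 832/9
Var(X) = E[X²] - (E[X])² = 832/9 - 6400/81 = 1088/81

Var(X) = 1088/81 ≈ 13.4321


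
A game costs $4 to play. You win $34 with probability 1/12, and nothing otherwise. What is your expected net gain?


E[gain] = (34-4)×1/12 + (-4)×11/12
= 5/2 - 11/3 = -7/6

Expected net gain = $-7/6 ≈ $-1.17


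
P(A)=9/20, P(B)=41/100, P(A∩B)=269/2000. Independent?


P(A)×P(B) = 369/2000
P(A∩B) = 269/2000
Not equal → NOT independent

No, not independent


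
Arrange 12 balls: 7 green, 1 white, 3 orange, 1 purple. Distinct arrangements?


12!/(7!×1!×3!×1!) = 15840

15840


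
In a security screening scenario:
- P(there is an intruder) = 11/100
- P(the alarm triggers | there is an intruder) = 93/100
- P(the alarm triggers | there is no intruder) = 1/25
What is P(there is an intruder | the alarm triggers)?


Using Bayes' theorem:
P(A|B) = P(B|A)·P(A) / P(B)

P(the alarm triggers) = 93/100 × 11/100 + 1/25 × 89/100
= 1023/10000 + 89/2500 = 1379/10000

P(there is an intruder|the alarm triggers) = (1023/10000) / (1379/10000) = 1023/1379

P(there is an intruder|the alarm triggers) = 1023/1379 ≈ 74.18%


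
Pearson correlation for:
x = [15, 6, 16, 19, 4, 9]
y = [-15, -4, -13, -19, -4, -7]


n=6, Σx=69, Σy=-62, Σxy=-897, Σx²=975, Σy²=836
r = (6×(-897) - 69×(-62))/√((6×975 - 69²)(6×836 - (-62)²))
= -1104/√(1089×1172) = -1104/√1276308 ≈ -1104/1129.7380 ≈ -0.9772

r ≈ -0.9772


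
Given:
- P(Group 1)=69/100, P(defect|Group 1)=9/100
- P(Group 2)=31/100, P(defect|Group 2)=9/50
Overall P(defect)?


P(B) = Σ P(B|Aᵢ)×P(Aᵢ)
  9/100×69/100 = 621/10000
  9/50×31/100 = 279/5000
Sum = 1179/10000

P(defect) = 1179/10000 ≈ 11.79%


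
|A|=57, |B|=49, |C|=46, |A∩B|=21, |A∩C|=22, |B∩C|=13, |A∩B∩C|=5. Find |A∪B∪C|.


|A∪B∪C| = 57+49+46-21-22-13+5 = 101

|A∪B∪C| = 101


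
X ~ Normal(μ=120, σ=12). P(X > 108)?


z = (108-120)/12 = -1.0
P(X > 108) = 1 - P(Z ≤ -1.0) = 1 - 0.1587 = 0.8413

P(X > 108) ≈ 0.8413


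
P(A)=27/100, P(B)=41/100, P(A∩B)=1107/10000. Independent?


P(A)×P(B) = 1107/10000
P(A∩B) = 1107/10000
Equal ✓ → Independent

Yes, independent


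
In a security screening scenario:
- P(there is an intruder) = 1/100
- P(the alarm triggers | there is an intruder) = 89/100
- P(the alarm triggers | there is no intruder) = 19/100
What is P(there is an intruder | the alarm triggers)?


Using Bayes' theorem:
P(A|B) = P(B|A)·P(A) / P(B)

P(the alarm triggers) = 89/100 × 1/100 + 19/100 × 99/100
= 89/10000 + 1881/10000 = 197/1000

P(there is an intruder|the alarm triggers) = (89/10000) / (197/1000) = 89/1970

P(there is an intruder|the alarm triggers) = 89/1970 ≈ 4.52%


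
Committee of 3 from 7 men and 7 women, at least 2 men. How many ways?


Count by #men:
  2M,1W: C(7,2)×C(7,1)=147
  3M,0W: C(7,3)×C(7,0)=35
Total = 182

182


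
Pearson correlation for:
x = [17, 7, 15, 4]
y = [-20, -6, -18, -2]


n=4, Σx=43, Σy=-46, Σxy=-660, Σx²=579, Σy²=764
r = (4×(-660) - 43×(-46))/√((4×579 - 43²)(4×764 - (-46)²))
= -662/√(467×940) = -662/√438980 ≈ -662/662.5557 ≈ -0.9992

r ≈ -0.9992


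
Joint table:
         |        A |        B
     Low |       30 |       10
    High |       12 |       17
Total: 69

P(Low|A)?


P(Low|A) = 30/(30+12) = 30/42 = 5/7

P = 5/7 ≈ 71.43%


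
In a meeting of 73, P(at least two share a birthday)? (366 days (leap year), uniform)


P(all different) = Π(366-i)/366 for i=0..72
= 0.000449
P(match) = 1 - 0.000449 = 0.999551

P ≈ 0.9996 ≈ 99.96%


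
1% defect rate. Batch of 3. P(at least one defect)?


P(all good) = (99/100)^3 = 970299/1000000
P(≥1 defect) = 29701/1000000

P = 29701/1000000 ≈ 2.97%


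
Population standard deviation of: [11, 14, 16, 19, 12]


Mean = 72/5
  (11-72/5)²=289/25
  (14-72/5)²=4/25
  (16-72/5)²=64/25
  (19-72/5)²=529/25
  (12-72/5)²=144/25
Σ(x-μ)² = 206/5
σ² = (206/5)/5 = 206/25

σ = √(206/25) ≈ 2.8705


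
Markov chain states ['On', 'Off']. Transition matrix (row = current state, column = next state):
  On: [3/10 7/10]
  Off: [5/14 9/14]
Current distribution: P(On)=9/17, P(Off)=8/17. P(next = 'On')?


P(next=On) = Σᵢ P(now=i)×P(i→On)
= 9/17×3/10 + 8/17×5/14
= 27/170 + 20/119 = 389/1190

P = 389/1190 ≈ 0.3269


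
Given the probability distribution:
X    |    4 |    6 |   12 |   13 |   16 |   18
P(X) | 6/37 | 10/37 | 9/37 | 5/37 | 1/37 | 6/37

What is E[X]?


E[X] = Σ x·P(X=x)
= (4)×(6/37) + (6)×(10/37) + (12)×(9/37) + (13)×(5/37) + (16)×(1/37) + (18)×(6/37)
= 381/37

E[X] = 381/37


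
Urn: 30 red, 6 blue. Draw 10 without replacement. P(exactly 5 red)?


Hypergeometric: C(30,5)×C(6,5)/C(36,10)
= 142506×6/254186856 = 39/11594

P(X=5) = 39/11594 ≈ 0.34%


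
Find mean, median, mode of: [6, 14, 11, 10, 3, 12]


Sorted: [3, 6, 10, 11, 12, 14]
Mean = 56/6 = 28/3
Median = 21/2
Freq: {6: 1, 14: 1, 11: 1, 10: 1, 3: 1, 12: 1}
Mode: No mode

Mean=28/3, Median=21/2, Mode=No mode


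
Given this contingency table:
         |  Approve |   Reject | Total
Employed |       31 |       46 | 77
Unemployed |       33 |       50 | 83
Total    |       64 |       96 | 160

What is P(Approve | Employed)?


P(Approve | Employed) = 31/(31+46) = 31/77

P(Approve|Employed) = 31/77 ≈ 40.26%


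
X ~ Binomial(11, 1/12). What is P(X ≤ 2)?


P(X ≤ 2) = Σ P(X=i) for i=0..2
P(X=0) = 285311670611/743008370688
P(X=1) = 285311670611/743008370688
P(X=2) = 129687123005/743008370688
Sum = 25937424601/27518828544

P(X ≤ 2) = 25937424601/27518828544 ≈ 94.25%


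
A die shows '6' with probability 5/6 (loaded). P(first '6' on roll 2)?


Geometric: P(X=2) = (1-p)^(k-1)×p = (1/6)^1×5/6 = 5/36

P(X=2) = 5/36 ≈ 13.89%


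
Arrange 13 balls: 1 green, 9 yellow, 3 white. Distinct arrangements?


13!/(1!×9!×3!) = 2860

2860


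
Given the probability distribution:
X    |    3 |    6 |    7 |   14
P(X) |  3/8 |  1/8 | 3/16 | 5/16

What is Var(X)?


E[X] = 121/16
E[X²] = 1253/16
Var(X) = E[X²] - (E[X])² = 1253/16 - 14641/256 = 5407/256

Var(X) = 5407/256 ≈ 21.1211


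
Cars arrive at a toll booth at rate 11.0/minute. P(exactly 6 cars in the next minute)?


Poisson(λ=11.0): P(X=6) = e^(-λ)×λ^k/k!
= e^(-11.0) × 11.0^6 / 6!
≈ 1.670170079e-05 × 1771561 / 720 ≈ 0.041095

P(X=6) ≈ 0.041095 ≈ 4.11%


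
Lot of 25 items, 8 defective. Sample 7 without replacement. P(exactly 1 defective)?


Hypergeometric: C(8,1)×C(17,6)/C(25,7)
= 8×12376/480700 = 24752/120175

P(X=1) = 24752/120175 ≈ 20.60%


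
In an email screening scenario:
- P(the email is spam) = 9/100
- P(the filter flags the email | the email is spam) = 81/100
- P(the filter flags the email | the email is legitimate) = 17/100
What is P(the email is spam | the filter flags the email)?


Using Bayes' theorem:
P(A|B) = P(B|A)·P(A) / P(B)

P(the filter flags the email) = 81/100 × 9/100 + 17/100 × 91/100
= 729/10000 + 1547/10000 = 569/2500

P(the email is spam|the filter flags the email) = (729/10000) / (569/2500) = 729/2276

P(the email is spam|the filter flags the email) = 729/2276 ≈ 32.03%


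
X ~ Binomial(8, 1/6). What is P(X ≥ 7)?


P(X ≥ 7) = Σ P(X=i) for i=7..8
P(X=7) = 5/209952
P(X=8) = 1/1679616
Sum = 41/1679616

P(X ≥ 7) = 41/1679616 ≈ 0.00%


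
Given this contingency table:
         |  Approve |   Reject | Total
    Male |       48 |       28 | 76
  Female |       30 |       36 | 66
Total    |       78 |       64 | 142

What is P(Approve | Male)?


P(Approve | Male) = 48/(48+28) = 48/76 = 12/19

P(Approve|Male) = 12/19 ≈ 63.16%


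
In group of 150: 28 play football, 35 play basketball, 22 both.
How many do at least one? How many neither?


|A∪B| = 28+35-22 = 41
Neither = 150-41 = 109

At least one: 41; Neither: 109


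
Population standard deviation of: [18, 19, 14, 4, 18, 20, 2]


Mean = 95/7
  (18-95/7)²=961/49
  (19-95/7)²=1444/49
  (14-95/7)²=9/49
  (4-95/7)²=4489/49
  (18-95/7)²=961/49
  (20-95/7)²=2025/49
  (2-95/7)²=6561/49
Σ(x-μ)² = 2350/7
σ² = (2350/7)/7 = 2350/49

σ = √(2350/49) ≈ 6.9253


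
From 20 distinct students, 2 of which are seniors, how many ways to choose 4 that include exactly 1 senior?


Choose 1 of the 2 seniors and 3 of the other 18 students:
C(2,1)×C(18,3) = 2×816 = 1632

1632


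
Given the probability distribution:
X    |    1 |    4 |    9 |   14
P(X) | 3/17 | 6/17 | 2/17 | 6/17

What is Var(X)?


E[X] = 129/17
E[X²] = 1437/17
Var(X) = E[X²] - (E[X])² = 1437/17 - 16641/289 = 7788/289

Var(X) = 7788/289 ≈ 26.9481


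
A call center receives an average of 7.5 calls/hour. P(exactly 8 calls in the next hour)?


Poisson(λ=7.5): P(X=8) = e^(-λ)×λ^k/k!
= e^(-7.5) × 7.5^8 / 8!
≈ 0.0005530843701 × 10011291.5039 / 40320 ≈ 0.137329

P(X=8) ≈ 0.137329 ≈ 13.73%


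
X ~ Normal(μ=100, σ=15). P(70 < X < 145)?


z₁=(70-100)/15=-2.0, z₂=(145-100)/15=3.0
P = Φ(3.0) - Φ(-2.0) = 0.998650 - 0.022750 = 0.975900 ≈ 0.9759

P(70 < X < 145) ≈ 0.9759


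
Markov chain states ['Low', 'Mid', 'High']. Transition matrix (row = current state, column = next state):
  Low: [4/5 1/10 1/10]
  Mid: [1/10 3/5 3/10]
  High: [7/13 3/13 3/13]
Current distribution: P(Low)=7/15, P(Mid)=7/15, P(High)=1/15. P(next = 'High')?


P(next=High) = Σᵢ P(now=i)×P(i→High)
= 7/15×1/10 + 7/15×3/10 + 1/15×3/13
= 7/150 + 7/50 + 1/65 = 197/975

P = 197/975 ≈ 0.2021


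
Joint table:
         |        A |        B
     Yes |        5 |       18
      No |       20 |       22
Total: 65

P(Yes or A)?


P(Yes∨A) = P(Yes) + P(A) - P(Yes∧A)
= (23 + 25 - 5)/65 = 43/65

P = 43/65 ≈ 66.15%


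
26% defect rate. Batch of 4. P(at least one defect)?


P(all good) = (37/50)^4 = 1874161/6250000
P(≥1 defect) = 4375839/6250000

P = 4375839/6250000 ≈ 70.01%


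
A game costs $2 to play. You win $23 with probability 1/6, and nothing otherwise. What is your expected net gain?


E[gain] = (23-2)×1/6 + (-2)×5/6
= 7/2 - 5/3 = 11/6

Expected net gain = $11/6 ≈ $1.83


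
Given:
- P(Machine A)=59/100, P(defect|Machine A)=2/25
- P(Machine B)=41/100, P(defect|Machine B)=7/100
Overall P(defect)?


P(B) = Σ P(B|Aᵢ)×P(Aᵢ)
  2/25×59/100 = 59/1250
  7/100×41/100 = 287/10000
Sum = 759/10000

P(defect) = 759/10000 ≈ 7.59%


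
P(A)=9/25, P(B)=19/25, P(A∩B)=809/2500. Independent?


P(A)×P(B) = 171/625
P(A∩B) = 809/2500
Not equal → NOT independent

No, not independent


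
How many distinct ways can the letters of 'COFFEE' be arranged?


Letters: 6, freq: {'C': 1, 'O': 1, 'F': 2, 'E': 2}
6!/(1!×1!×2!×2!) = 720/4 = 180

180


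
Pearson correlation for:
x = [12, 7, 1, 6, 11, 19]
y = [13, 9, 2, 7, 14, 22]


n=6, Σx=56, Σy=67, Σxy=835, Σx²=712, Σy²=983
r = (6×835 - 56×67)/√((6×712 - 56²)(6×983 - 67²))
= 1258/√(1136×1409) = 1258/√1600624 ≈ 1258/1265.1577 ≈ 0.9943

r ≈ 0.9943


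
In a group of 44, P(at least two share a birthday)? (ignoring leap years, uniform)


P(all different) = Π(365-i)/365 for i=0..43
= 0.067115
P(match) = 1 - 0.067115 = 0.932885

P ≈ 0.9329 ≈ 93.29%


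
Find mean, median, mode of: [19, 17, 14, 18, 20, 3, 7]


Sorted: [3, 7, 14, 17, 18, 19, 20]
Mean = 98/7 = 14
Median = 17
Freq: {19: 1, 17: 1, 14: 1, 18: 1, 20: 1, 3: 1, 7: 1}
Mode: No mode

Mean=14, Median=17, Mode=No mode


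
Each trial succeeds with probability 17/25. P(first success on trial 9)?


Geometric: P(X=9) = (1-p)^(k-1)×p = (8/25)^8×17/25 = 285212672/3814697265625

P(X=9) = 285212672/3814697265625 ≈ 0.01%


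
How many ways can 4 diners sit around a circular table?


Circular arrangements of 4 distinct objects: fix one position to break rotational symmetry.
(n-1)! = 3! = 6

6


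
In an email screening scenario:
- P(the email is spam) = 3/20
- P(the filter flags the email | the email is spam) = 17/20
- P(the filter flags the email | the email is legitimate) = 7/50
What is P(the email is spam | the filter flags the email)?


Using Bayes' theorem:
P(A|B) = P(B|A)·P(A) / P(B)

P(the filter flags the email) = 17/20 × 3/20 + 7/50 × 17/20
= 51/400 + 119/1000 = 493/2000

P(the email is spam|the filter flags the email) = (51/400) / (493/2000) = 15/29

P(the email is spam|the filter flags the email) = 15/29 ≈ 51.72%


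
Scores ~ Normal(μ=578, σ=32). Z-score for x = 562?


z = (x - μ)/σ = (562 - 578)/32 = -0.5

z = -0.5


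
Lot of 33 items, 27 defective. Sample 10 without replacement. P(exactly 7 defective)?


Hypergeometric: C(27,7)×C(6,3)/C(33,10)
= 888030×20/92561040 = 345/1798

P(X=7) = 345/1798 ≈ 19.19%


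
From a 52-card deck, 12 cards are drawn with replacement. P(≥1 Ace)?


P(not a Ace) = 48/52 = 12/13
P(none in 12 draws) = (12/13)^12 = 8916100448256/23298085122481
P(≥1 Ace) = 1 - 8916100448256/23298085122481 = 14381984674225/23298085122481

P = 14381984674225/23298085122481 ≈ 61.73%


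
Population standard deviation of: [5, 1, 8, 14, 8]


Mean = 36/5
  (5-36/5)²=121/25
  (1-36/5)²=961/25
  (8-36/5)²=16/25
  (14-36/5)²=1156/25
  (8-36/5)²=16/25
Σ(x-μ)² = 454/5
σ² = (454/5)/5 = 454/25

σ = √(454/25) ≈ 4.2615


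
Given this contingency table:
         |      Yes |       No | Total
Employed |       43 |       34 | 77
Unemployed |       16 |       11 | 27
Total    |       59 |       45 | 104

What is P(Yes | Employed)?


P(Yes | Employed) = 43/(43+34) = 43/77

P(Yes|Employed) = 43/77 ≈ 55.84%


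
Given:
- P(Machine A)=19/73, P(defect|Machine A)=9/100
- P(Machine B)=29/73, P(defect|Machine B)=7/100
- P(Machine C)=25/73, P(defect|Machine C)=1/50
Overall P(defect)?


P(B) = Σ P(B|Aᵢ)×P(Aᵢ)
  9/100×19/73 = 171/7300
  7/100×29/73 = 203/7300
  1/50×25/73 = 1/146
Sum = 106/1825

P(defect) = 106/1825 ≈ 5.81%


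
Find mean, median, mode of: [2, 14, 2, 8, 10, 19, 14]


Sorted: [2, 2, 8, 10, 14, 14, 19]
Mean = 69/7
Median = 10
Freq: {2: 2, 14: 2, 8: 1, 10: 1, 19: 1}
Mode: [2, 14]

Mean=69/7, Median=10, Mode=[2, 14]


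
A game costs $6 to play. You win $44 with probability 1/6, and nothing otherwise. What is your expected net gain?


E[gain] = (44-6)×1/6 + (-6)×5/6
= 19/3 - 5 = 4/3

Expected net gain = $4/3 ≈ $1.33


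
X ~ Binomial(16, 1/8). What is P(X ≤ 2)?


P(X ≤ 2) = Σ P(X=i) for i=0..2
P(X=0) = 33232930569601/281474976710656
P(X=1) = 4747561509943/17592186044416
P(X=2) = 10173346092735/35184372088832
Sum = 190580683470569/281474976710656

P(X ≤ 2) = 190580683470569/281474976710656 ≈ 67.71%


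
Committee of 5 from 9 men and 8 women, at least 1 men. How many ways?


Count by #men:
  1M,4W: C(9,1)×C(8,4)=630
  2M,3W: C(9,2)×C(8,3)=2016
  3M,2W: C(9,3)×C(8,2)=2352
  4M,1W: C(9,4)×C(8,1)=1008
  5M,0W: C(9,5)×C(8,0)=126
Total = 6132

6132


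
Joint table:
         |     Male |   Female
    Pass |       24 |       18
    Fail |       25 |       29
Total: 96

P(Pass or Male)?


P(Pass∨Male) = P(Pass) + P(Male) - P(Pass∧Male)
= (42 + 49 - 24)/96 = 67/96

P = 67/96 ≈ 69.79%


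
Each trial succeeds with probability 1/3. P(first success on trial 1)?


Geometric: P(X=1) = (1-p)^(k-1)×p = (2/3)^0×1/3 = 1/3

P(X=1) = 1/3 ≈ 33.33%


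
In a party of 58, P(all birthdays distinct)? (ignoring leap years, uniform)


P(all different) = Π(365-i)/365 for i=0..57
= (365/365)×(364/365)×...×(308/365)
= 0.008335

P ≈ 0.0083 ≈ 0.83%


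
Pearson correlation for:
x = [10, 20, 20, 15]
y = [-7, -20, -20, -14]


n=4, Σx=65, Σy=-61, Σxy=-1080, Σx²=1125, Σy²=1045
r = (4×(-1080) - 65×(-61))/√((4×1125 - 65²)(4×1045 - (-61)²))
= -355/√(275×459) = -355/√126225 ≈ -355/355.2816 ≈ -0.9992

r ≈ -0.9992


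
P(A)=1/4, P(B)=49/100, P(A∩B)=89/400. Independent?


P(A)×P(B) = 49/400
P(A∩B) = 89/400
Not equal → NOT independent

No, not independent


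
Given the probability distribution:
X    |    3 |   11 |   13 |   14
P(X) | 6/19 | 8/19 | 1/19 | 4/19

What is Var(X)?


E[X] = 175/19
E[X²] = 1975/19
Var(X) = E[X²] - (E[X])² = 1975/19 - 30625/361 = 6900/361

Var(X) = 6900/361 ≈ 19.1136


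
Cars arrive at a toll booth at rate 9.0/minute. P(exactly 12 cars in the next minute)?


Poisson(λ=9.0): P(X=12) = e^(-λ)×λ^k/k!
= e^(-9.0) × 9.0^12 / 12!
≈ 0.0001234098041 × 282429536481 / 479001600 ≈ 0.072765

P(X=12) ≈ 0.072765 ≈ 7.28%


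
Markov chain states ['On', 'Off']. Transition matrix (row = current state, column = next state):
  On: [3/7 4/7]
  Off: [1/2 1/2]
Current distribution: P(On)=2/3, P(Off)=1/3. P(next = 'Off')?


P(next=Off) = Σᵢ P(now=i)×P(i→Off)
= 2/3×4/7 + 1/3×1/2
= 8/21 + 1/6 = 23/42

P = 23/42 ≈ 0.5476


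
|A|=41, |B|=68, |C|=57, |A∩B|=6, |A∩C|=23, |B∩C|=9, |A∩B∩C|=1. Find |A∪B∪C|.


|A∪B∪C| = 41+68+57-6-23-9+1 = 129

|A∪B∪C| = 129


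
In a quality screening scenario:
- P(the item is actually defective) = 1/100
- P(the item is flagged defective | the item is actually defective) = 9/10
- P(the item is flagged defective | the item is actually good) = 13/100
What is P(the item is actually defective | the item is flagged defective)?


Using Bayes' theorem:
P(A|B) = P(B|A)·P(A) / P(B)

P(the item is flagged defective) = 9/10 × 1/100 + 13/100 × 99/100
= 9/1000 + 1287/10000 = 1377/10000

P(the item is actually defective|the item is flagged defective) = (9/1000) / (1377/10000) = 10/153

P(the item is actually defective|the item is flagged defective) = 10/153 ≈ 6.54%
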